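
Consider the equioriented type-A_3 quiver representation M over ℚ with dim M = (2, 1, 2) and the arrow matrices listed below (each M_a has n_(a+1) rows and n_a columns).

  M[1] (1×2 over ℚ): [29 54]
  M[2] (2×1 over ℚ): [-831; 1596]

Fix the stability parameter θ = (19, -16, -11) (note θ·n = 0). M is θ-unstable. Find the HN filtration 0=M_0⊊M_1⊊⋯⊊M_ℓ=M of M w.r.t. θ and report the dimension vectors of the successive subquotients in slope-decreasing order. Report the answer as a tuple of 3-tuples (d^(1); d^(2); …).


Interval decomposition of M: I[1,1], I[1,3], I[3,3].
HN type (ℓ=3): μ^(1)=19; μ^(2)=-8/3; μ^(3)=-11

((1, 0, 0); (1, 1, 1); (0, 0, 1))


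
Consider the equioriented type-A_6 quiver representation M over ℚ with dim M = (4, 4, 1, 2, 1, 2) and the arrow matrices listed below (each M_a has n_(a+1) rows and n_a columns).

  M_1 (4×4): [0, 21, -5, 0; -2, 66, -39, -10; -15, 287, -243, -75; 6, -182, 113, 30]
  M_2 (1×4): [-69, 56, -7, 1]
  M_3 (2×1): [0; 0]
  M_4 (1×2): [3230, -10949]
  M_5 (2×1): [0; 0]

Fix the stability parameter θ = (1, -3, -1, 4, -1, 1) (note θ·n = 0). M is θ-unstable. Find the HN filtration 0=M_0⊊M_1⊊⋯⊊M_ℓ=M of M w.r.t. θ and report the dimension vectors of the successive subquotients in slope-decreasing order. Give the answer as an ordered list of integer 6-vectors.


Barcode: M ≅ I[1,1], I[1,2]^2, I[1,3], I[2,2], I[4,4], I[4,5], I[6,6]^2. HN layers by μ_θ (5 steps, strictly decreasing):
  μ^(1)=4; μ^(2)=3/2; μ^(3)=1; μ^(4)=-1; μ^(5)=-3

((0, 0, 0, 1, 0, 0); (0, 0, 0, 1, 1, 0); (1, 0, 0, 0, 0, 2); (3, 3, 1, 0, 0, 0); (0, 1, 0, 0, 0, 0))


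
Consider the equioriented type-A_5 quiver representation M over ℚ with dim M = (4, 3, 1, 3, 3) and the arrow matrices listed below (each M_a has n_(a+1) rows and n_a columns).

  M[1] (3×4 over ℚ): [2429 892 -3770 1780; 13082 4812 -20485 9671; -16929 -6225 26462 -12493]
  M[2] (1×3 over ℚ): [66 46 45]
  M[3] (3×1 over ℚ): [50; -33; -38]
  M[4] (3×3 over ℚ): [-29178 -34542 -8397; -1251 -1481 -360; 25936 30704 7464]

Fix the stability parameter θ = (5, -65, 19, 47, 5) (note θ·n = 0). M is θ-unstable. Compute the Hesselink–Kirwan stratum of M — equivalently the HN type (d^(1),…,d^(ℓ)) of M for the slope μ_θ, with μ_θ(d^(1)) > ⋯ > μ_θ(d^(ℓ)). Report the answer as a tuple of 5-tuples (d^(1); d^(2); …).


Interval decomposition of M: I[1,1], I[1,2]^2, I[1,5], I[4,4], I[4,5], I[5,5].
HN type (ℓ=5): μ^(1)=47; μ^(2)=26; μ^(3)=19; μ^(4)=5; μ^(5)=-30

((0, 0, 0, 1, 0); (0, 0, 0, 2, 2); (0, 0, 1, 0, 0); (1, 0, 0, 0, 1); (3, 3, 0, 0, 0))


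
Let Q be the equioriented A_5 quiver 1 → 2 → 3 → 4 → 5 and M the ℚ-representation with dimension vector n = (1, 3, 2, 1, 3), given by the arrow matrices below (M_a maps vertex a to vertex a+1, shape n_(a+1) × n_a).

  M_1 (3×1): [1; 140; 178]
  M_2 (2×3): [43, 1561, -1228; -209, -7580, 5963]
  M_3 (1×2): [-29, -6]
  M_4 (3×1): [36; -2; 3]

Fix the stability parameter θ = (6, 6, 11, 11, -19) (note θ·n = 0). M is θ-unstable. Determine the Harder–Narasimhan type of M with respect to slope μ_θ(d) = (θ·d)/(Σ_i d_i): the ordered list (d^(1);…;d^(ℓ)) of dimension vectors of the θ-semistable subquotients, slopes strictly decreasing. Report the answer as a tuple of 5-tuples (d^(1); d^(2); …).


Barcode: M ≅ I[1,5], I[2,2], I[2,3], I[5,5]^2. HN layers by μ_θ (4 steps, strictly decreasing):
  μ^(1)=11; μ^(2)=6; μ^(3)=3; μ^(4)=-19

((0, 0, 1, 0, 0); (0, 2, 0, 0, 0); (1, 1, 1, 1, 1); (0, 0, 0, 0, 2))


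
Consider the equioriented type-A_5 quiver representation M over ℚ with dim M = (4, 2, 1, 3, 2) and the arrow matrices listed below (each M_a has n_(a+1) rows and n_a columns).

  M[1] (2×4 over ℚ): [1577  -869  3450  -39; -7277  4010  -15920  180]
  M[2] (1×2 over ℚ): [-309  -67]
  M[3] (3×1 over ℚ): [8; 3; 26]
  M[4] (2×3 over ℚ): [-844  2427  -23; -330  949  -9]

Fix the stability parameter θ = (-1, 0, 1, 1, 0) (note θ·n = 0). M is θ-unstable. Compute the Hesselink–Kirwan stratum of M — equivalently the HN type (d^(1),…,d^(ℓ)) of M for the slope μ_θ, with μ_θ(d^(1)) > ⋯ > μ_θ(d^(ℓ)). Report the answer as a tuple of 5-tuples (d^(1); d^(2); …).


Interval decomposition of M: I[1,1]^2, I[1,2], I[1,5], I[4,4], I[4,5].
HN type (ℓ=5): μ^(1)=1; μ^(2)=2/3; μ^(3)=1/2; μ^(4)=0; μ^(5)=-1

((0, 0, 0, 1, 0); (0, 0, 1, 1, 1); (0, 0, 0, 1, 1); (0, 2, 0, 0, 0); (4, 0, 0, 0, 0))


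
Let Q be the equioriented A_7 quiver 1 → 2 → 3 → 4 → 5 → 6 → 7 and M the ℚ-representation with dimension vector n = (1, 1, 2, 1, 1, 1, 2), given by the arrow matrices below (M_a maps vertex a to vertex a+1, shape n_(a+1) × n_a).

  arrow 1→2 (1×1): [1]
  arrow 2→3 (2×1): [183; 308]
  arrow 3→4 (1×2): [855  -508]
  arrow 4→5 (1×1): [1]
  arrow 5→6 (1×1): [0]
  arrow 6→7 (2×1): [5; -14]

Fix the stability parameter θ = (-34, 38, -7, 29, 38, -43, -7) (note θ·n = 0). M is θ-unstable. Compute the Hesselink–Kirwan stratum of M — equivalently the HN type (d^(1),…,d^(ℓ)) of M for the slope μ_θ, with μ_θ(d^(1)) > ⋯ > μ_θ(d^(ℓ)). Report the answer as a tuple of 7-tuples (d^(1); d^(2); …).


Via rank(M_{q-1}∘⋯∘M_p): M ≅ I[1,5], I[3,3], I[6,7], I[7,7].
μ_θ-semistable layers: μ^(1)=38; μ^(2)=29; μ^(3)=31/2; μ^(4)=-7; μ^(5)=-34; μ^(6)=-43

((0, 0, 0, 0, 1, 0, 0); (0, 0, 0, 1, 0, 0, 0); (0, 1, 1, 0, 0, 0, 0); (0, 0, 1, 0, 0, 0, 2); (1, 0, 0, 0, 0, 0, 0); (0, 0, 0, 0, 0, 1, 0))


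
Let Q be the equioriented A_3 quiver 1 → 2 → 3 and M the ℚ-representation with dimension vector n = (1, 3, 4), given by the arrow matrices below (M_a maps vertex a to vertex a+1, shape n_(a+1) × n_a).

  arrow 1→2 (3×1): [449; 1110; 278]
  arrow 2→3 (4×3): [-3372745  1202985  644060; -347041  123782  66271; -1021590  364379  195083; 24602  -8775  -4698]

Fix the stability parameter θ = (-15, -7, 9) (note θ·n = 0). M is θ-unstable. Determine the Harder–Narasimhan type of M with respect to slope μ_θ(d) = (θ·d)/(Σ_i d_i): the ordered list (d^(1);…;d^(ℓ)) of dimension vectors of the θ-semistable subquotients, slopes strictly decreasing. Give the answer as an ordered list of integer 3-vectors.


Interval decomposition of M: I[1,3], I[2,3]^2, I[3,3].
HN type (ℓ=3): μ^(1)=9; μ^(2)=-7; μ^(3)=-15

((0, 0, 4); (0, 3, 0); (1, 0, 0))


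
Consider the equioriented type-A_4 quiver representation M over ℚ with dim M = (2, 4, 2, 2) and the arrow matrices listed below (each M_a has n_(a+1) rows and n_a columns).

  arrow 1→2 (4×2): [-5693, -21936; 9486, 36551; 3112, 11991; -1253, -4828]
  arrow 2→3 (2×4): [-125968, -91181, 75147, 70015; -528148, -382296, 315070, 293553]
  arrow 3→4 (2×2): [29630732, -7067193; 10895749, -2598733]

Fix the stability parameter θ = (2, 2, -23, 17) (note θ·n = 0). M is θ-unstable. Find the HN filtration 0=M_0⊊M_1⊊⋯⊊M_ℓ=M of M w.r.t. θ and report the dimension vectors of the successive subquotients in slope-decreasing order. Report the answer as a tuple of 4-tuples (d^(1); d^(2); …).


Interval decomposition of M: I[1,2], I[1,4], I[2,2], I[2,4].
HN type (ℓ=4): μ^(1)=17; μ^(2)=2; μ^(3)=-19/3; μ^(4)=-21/2

((0, 0, 0, 2); (1, 2, 0, 0); (1, 1, 1, 0); (0, 1, 1, 0))


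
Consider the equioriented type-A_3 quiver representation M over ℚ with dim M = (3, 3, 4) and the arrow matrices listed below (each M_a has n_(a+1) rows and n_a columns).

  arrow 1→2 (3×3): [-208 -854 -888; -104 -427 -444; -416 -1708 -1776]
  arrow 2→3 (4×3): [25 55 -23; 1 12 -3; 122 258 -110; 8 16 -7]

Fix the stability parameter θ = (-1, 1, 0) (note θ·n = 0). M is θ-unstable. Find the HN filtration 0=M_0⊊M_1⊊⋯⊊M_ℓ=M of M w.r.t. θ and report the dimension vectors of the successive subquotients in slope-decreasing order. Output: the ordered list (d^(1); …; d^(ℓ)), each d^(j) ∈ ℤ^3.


Via rank(M_{q-1}∘⋯∘M_p): M ≅ I[1,1]^2, I[1,3], I[2,3]^2, I[3,3].
μ_θ-semistable layers: μ^(1)=1/2; μ^(2)=0; μ^(3)=-1

((0, 3, 3); (0, 0, 1); (3, 0, 0))


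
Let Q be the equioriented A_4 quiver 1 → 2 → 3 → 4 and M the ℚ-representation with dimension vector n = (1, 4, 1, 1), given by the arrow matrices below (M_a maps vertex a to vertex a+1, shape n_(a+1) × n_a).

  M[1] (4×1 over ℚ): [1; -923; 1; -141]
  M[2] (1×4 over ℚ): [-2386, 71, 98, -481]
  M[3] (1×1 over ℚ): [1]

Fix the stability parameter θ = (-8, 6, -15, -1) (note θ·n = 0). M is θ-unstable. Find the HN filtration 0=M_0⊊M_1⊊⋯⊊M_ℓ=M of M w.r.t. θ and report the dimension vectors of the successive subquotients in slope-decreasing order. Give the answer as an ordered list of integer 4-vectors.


Interval decomposition of M: I[1,2], I[2,2]^2, I[2,4].
HN type (ℓ=4): μ^(1)=6; μ^(2)=-1; μ^(3)=-9/2; μ^(4)=-8

((0, 3, 0, 0); (0, 0, 0, 1); (0, 1, 1, 0); (1, 0, 0, 0))


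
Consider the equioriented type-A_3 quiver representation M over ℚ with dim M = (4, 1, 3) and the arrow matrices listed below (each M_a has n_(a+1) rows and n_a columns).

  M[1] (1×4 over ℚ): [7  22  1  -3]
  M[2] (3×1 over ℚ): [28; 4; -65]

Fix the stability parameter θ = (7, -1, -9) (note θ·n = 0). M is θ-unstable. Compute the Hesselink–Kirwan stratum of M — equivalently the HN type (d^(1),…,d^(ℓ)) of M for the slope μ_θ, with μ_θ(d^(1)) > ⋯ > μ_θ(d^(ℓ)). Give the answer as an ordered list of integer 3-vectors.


Interval decomposition of M: I[1,1]^3, I[1,3], I[3,3]^2.
HN type (ℓ=3): μ^(1)=7; μ^(2)=-1; μ^(3)=-9

((3, 0, 0); (1, 1, 1); (0, 0, 2))


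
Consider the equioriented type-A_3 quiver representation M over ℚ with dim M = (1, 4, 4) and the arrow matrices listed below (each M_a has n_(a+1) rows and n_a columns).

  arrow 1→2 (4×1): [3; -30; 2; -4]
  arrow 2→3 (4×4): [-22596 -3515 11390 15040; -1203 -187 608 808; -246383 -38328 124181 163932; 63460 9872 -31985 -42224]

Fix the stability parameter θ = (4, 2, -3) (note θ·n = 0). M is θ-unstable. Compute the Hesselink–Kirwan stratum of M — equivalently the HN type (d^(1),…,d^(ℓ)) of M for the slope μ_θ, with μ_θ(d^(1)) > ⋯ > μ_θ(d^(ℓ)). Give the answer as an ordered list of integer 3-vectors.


Via rank(M_{q-1}∘⋯∘M_p): M ≅ I[1,3], I[2,3]^3.
μ_θ-semistable layers: μ^(1)=1; μ^(2)=-1/2

((1, 1, 1); (0, 3, 3))


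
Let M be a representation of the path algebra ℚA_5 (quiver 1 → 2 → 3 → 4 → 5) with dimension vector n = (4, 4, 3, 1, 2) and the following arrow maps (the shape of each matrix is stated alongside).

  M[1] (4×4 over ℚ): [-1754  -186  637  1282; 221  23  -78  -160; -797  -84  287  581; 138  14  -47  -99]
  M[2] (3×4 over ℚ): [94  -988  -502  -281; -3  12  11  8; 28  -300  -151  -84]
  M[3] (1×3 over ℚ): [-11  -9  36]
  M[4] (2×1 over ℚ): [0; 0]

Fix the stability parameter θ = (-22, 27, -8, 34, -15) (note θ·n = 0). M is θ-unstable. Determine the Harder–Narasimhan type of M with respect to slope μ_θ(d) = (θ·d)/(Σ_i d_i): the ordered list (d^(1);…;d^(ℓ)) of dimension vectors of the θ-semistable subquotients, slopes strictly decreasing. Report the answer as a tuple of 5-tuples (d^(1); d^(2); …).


Via rank(M_{q-1}∘⋯∘M_p): M ≅ I[1,2], I[1,3]^2, I[1,4], I[5,5]^2.
μ_θ-semistable layers: μ^(1)=34; μ^(2)=27; μ^(3)=19/2; μ^(4)=-15; μ^(5)=-22

((0, 0, 0, 1, 0); (0, 1, 0, 0, 0); (0, 3, 3, 0, 0); (0, 0, 0, 0, 2); (4, 0, 0, 0, 0))


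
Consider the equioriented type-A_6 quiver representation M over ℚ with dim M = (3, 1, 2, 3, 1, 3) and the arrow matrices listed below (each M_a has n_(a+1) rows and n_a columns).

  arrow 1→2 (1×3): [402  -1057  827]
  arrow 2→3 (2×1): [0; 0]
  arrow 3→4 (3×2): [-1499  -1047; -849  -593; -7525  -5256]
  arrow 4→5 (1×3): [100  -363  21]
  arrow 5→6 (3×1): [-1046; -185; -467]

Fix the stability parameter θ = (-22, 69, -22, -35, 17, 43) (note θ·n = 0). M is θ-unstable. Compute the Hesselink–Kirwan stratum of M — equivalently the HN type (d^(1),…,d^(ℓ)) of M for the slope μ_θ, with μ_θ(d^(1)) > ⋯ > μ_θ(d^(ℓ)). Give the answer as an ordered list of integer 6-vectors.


Barcode: M ≅ I[1,1]^2, I[1,2], I[3,4], I[3,6], I[4,4], I[6,6]^2. HN layers by μ_θ (6 steps, strictly decreasing):
  μ^(1)=69; μ^(2)=43; μ^(3)=17; μ^(4)=-22; μ^(5)=-57/2; μ^(6)=-35

((0, 1, 0, 0, 0, 0); (0, 0, 0, 0, 0, 3); (0, 0, 0, 0, 1, 0); (3, 0, 0, 0, 0, 0); (0, 0, 2, 2, 0, 0); (0, 0, 0, 1, 0, 0))


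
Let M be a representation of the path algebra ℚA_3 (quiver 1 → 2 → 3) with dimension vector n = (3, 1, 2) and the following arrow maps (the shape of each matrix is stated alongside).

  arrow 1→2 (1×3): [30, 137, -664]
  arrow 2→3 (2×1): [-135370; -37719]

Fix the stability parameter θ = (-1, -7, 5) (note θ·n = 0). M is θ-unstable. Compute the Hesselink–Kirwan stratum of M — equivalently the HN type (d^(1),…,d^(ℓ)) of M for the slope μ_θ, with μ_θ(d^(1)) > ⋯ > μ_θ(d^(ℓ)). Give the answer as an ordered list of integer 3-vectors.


Interval decomposition of M: I[1,1]^2, I[1,3], I[3,3].
HN type (ℓ=3): μ^(1)=5; μ^(2)=-1; μ^(3)=-4

((0, 0, 2); (2, 0, 0); (1, 1, 0))


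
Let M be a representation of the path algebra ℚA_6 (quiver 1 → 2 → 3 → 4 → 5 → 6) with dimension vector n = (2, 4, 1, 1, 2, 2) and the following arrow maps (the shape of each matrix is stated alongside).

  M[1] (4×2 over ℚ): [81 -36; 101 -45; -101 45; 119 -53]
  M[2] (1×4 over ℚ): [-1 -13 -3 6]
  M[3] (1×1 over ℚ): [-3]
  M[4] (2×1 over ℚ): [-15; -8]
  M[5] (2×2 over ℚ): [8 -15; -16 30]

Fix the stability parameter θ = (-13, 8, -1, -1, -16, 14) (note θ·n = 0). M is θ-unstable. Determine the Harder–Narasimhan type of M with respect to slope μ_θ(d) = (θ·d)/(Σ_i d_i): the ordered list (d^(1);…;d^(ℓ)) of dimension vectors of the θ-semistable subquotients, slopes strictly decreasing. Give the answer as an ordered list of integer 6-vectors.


Barcode: M ≅ I[1,2], I[1,5], I[2,2]^2, I[5,6], I[6,6]. HN layers by μ_θ (5 steps, strictly decreasing):
  μ^(1)=14; μ^(2)=8; μ^(3)=-5/2; μ^(4)=-13; μ^(5)=-16

((0, 0, 0, 0, 0, 2); (0, 3, 0, 0, 0, 0); (0, 1, 1, 1, 1, 0); (2, 0, 0, 0, 0, 0); (0, 0, 0, 0, 1, 0))


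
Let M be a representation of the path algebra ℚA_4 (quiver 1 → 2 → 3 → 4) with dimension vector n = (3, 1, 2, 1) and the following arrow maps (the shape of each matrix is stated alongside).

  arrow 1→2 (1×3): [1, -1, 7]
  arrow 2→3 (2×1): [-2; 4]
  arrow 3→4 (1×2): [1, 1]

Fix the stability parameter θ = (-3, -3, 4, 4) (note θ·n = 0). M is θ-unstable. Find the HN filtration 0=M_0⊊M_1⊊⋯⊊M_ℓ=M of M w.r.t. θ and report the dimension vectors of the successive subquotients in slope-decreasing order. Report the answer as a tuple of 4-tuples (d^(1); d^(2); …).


Via rank(M_{q-1}∘⋯∘M_p): M ≅ I[1,1]^2, I[1,4], I[3,3].
μ_θ-semistable layers: μ^(1)=4; μ^(2)=-3

((0, 0, 2, 1); (3, 1, 0, 0))


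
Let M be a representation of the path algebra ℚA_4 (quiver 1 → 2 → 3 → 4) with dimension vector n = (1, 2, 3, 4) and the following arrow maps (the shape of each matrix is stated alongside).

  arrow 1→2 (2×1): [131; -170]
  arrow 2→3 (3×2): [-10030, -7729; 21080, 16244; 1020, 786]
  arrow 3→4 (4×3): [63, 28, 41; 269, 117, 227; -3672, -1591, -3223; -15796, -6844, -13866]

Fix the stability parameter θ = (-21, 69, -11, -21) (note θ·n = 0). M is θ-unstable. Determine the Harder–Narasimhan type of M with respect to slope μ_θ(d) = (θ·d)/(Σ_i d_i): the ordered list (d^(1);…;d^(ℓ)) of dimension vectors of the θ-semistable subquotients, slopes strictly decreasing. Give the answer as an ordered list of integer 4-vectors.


Via rank(M_{q-1}∘⋯∘M_p): M ≅ I[1,2], I[2,4], I[3,4]^2, I[4,4].
μ_θ-semistable layers: μ^(1)=69; μ^(2)=37/3; μ^(3)=-16; μ^(4)=-21

((0, 1, 0, 0); (0, 1, 1, 1); (0, 0, 2, 2); (1, 0, 0, 1))


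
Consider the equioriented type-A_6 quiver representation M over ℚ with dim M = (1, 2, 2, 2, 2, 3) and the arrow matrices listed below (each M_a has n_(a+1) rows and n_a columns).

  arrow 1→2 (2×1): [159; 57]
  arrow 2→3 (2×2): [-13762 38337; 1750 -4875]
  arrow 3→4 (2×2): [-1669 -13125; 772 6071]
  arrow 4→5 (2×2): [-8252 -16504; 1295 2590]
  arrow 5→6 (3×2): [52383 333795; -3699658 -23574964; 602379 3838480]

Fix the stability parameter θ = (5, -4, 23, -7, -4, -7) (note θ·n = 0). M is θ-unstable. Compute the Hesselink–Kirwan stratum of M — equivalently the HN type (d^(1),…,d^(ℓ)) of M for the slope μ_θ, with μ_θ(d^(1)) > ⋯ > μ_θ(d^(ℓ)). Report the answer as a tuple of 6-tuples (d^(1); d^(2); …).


Barcode: M ≅ I[1,4], I[2,2], I[3,6], I[5,6], I[6,6]. HN layers by μ_θ (6 steps, strictly decreasing):
  μ^(1)=8; μ^(2)=5/4; μ^(3)=1/2; μ^(4)=-4; μ^(5)=-11/2; μ^(6)=-7

((0, 0, 1, 1, 0, 0); (0, 0, 1, 1, 1, 1); (1, 1, 0, 0, 0, 0); (0, 1, 0, 0, 0, 0); (0, 0, 0, 0, 1, 1); (0, 0, 0, 0, 0, 1))


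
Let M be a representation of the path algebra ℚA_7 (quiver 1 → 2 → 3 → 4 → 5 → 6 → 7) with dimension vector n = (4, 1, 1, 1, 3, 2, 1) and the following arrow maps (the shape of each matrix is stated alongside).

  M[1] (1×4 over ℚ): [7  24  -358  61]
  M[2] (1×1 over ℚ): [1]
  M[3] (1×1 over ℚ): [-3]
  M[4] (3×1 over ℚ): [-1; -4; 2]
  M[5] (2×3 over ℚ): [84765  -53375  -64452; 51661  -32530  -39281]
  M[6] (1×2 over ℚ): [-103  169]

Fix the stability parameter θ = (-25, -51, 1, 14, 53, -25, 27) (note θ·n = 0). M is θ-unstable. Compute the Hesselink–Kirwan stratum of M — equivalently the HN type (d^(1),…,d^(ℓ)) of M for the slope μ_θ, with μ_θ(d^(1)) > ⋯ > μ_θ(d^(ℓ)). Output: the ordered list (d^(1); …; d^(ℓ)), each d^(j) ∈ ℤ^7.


Barcode: M ≅ I[1,1]^3, I[1,6], I[5,5], I[5,7]. HN layers by μ_θ (6 steps, strictly decreasing):
  μ^(1)=53; μ^(2)=27; μ^(3)=14; μ^(4)=1; μ^(5)=-25; μ^(6)=-38

((0, 0, 0, 0, 1, 0, 0); (0, 0, 0, 0, 0, 0, 1); (0, 0, 0, 1, 2, 2, 0); (0, 0, 1, 0, 0, 0, 0); (3, 0, 0, 0, 0, 0, 0); (1, 1, 0, 0, 0, 0, 0))


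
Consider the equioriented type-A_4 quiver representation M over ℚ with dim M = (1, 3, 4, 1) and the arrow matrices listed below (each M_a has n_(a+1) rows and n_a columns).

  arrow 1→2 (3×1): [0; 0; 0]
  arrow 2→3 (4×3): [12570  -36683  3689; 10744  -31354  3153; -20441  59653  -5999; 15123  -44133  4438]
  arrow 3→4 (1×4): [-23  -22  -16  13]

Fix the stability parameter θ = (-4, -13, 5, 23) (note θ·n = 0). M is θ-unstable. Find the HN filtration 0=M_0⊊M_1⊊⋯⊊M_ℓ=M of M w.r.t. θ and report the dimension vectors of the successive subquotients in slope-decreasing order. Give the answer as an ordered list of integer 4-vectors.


Barcode: M ≅ I[1,1], I[2,3]^2, I[2,4], I[3,3]. HN layers by μ_θ (4 steps, strictly decreasing):
  μ^(1)=23; μ^(2)=5; μ^(3)=-4; μ^(4)=-13

((0, 0, 0, 1); (0, 0, 4, 0); (1, 0, 0, 0); (0, 3, 0, 0))


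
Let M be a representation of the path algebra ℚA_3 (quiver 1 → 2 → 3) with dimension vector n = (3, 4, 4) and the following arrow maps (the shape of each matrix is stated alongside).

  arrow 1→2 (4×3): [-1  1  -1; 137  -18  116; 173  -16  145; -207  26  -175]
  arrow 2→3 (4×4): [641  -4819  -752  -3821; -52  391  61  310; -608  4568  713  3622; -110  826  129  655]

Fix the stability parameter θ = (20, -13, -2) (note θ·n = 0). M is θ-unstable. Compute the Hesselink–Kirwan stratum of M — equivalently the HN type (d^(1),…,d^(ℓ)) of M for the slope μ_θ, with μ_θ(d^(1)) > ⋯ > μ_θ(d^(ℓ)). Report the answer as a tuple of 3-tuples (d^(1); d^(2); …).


Interval decomposition of M: I[1,3]^3, I[2,3].
HN type (ℓ=3): μ^(1)=5/3; μ^(2)=-2; μ^(3)=-13

((3, 3, 3); (0, 0, 1); (0, 1, 0))


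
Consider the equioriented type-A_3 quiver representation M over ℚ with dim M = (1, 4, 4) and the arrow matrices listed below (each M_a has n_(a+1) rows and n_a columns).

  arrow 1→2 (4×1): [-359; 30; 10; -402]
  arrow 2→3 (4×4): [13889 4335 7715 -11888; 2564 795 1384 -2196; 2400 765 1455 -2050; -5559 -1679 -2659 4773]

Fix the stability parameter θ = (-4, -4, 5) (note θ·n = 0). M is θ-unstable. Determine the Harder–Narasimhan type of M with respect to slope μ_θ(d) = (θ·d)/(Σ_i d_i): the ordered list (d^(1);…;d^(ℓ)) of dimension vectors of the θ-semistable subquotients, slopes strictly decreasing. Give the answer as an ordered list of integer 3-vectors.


Interval decomposition of M: I[1,3], I[2,3]^3.
HN type (ℓ=2): μ^(1)=5; μ^(2)=-4

((0, 0, 4); (1, 4, 0))


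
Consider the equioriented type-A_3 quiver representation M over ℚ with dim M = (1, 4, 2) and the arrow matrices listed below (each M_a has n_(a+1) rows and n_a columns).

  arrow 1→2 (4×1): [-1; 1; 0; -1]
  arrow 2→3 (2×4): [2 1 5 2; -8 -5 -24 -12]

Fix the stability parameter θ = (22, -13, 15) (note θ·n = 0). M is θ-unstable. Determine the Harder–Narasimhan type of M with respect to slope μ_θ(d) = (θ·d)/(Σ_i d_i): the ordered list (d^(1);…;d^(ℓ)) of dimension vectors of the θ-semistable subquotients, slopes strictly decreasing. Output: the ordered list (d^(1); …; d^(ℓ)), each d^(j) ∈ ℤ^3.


Interval decomposition of M: I[1,3], I[2,2]^2, I[2,3].
HN type (ℓ=3): μ^(1)=15; μ^(2)=9/2; μ^(3)=-13

((0, 0, 2); (1, 1, 0); (0, 3, 0))


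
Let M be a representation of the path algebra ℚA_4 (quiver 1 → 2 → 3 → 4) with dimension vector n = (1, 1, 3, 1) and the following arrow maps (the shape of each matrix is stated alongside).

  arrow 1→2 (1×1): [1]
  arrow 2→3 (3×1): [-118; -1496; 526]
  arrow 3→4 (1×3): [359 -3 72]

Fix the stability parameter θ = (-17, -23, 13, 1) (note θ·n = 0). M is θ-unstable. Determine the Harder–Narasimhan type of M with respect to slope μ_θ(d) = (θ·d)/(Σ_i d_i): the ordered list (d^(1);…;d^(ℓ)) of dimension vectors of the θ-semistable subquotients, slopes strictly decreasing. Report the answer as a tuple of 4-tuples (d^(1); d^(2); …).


Barcode: M ≅ I[1,4], I[3,3]^2. HN layers by μ_θ (3 steps, strictly decreasing):
  μ^(1)=13; μ^(2)=7; μ^(3)=-20

((0, 0, 2, 0); (0, 0, 1, 1); (1, 1, 0, 0))


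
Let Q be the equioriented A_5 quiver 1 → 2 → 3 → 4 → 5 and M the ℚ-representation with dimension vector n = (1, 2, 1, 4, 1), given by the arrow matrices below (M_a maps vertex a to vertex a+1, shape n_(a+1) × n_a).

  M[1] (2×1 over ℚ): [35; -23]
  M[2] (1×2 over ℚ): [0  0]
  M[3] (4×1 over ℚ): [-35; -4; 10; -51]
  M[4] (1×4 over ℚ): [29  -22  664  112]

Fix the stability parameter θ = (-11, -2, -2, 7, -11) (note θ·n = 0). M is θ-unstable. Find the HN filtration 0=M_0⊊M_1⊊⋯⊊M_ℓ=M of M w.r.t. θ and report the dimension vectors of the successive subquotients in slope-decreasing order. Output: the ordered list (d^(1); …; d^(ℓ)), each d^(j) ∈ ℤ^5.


Via rank(M_{q-1}∘⋯∘M_p): M ≅ I[1,2], I[2,2], I[3,5], I[4,4]^3.
μ_θ-semistable layers: μ^(1)=7; μ^(2)=-2; μ^(3)=-11

((0, 0, 0, 3, 0); (0, 2, 1, 1, 1); (1, 0, 0, 0, 0))


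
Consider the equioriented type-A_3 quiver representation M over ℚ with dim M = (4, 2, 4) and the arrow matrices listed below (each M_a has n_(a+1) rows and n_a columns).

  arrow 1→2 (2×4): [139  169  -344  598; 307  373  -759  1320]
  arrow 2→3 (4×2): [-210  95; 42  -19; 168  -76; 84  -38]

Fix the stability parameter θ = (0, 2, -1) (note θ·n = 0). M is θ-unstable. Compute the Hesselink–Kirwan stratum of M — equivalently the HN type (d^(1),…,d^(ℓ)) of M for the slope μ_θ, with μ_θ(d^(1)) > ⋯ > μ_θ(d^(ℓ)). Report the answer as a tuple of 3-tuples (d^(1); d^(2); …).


Barcode: M ≅ I[1,1]^2, I[1,2], I[1,3], I[3,3]^3. HN layers by μ_θ (4 steps, strictly decreasing):
  μ^(1)=2; μ^(2)=1/2; μ^(3)=0; μ^(4)=-1

((0, 1, 0); (0, 1, 1); (4, 0, 0); (0, 0, 3))


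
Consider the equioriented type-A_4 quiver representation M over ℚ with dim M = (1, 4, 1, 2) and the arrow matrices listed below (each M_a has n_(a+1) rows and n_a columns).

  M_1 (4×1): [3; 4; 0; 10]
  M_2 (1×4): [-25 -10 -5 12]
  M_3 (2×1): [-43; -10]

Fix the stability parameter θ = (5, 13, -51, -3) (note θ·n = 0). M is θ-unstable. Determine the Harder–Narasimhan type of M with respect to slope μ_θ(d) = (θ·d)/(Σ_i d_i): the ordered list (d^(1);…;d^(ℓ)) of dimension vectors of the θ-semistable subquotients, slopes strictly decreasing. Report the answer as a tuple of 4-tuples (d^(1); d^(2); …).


Barcode: M ≅ I[1,4], I[2,2]^3, I[4,4]. HN layers by μ_θ (3 steps, strictly decreasing):
  μ^(1)=13; μ^(2)=-3; μ^(3)=-11

((0, 3, 0, 0); (0, 0, 0, 2); (1, 1, 1, 0))


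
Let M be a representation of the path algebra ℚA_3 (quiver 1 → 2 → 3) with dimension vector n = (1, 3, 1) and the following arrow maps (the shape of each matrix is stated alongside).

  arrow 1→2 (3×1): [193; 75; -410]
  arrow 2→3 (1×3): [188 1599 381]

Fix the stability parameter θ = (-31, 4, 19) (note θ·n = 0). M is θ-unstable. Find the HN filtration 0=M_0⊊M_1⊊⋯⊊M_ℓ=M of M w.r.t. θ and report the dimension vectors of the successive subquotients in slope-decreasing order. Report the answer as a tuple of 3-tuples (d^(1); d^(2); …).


Via rank(M_{q-1}∘⋯∘M_p): M ≅ I[1,3], I[2,2]^2.
μ_θ-semistable layers: μ^(1)=19; μ^(2)=4; μ^(3)=-31

((0, 0, 1); (0, 3, 0); (1, 0, 0))


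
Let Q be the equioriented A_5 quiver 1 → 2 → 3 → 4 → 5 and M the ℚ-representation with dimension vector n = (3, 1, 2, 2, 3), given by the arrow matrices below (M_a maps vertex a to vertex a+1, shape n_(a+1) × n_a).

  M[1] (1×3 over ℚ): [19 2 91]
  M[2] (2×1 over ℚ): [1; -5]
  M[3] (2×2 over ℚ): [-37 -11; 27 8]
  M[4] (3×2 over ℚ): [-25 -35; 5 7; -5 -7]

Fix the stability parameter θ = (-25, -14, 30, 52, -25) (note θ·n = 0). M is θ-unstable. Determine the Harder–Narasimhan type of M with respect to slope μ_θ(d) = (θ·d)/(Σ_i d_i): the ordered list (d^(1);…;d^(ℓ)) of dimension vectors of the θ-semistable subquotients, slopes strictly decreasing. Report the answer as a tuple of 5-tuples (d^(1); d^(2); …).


Interval decomposition of M: I[1,1]^2, I[1,5], I[3,4], I[5,5]^2.
HN type (ℓ=5): μ^(1)=52; μ^(2)=30; μ^(3)=19; μ^(4)=-14; μ^(5)=-25

((0, 0, 0, 1, 0); (0, 0, 1, 0, 0); (0, 0, 1, 1, 1); (0, 1, 0, 0, 0); (3, 0, 0, 0, 2))


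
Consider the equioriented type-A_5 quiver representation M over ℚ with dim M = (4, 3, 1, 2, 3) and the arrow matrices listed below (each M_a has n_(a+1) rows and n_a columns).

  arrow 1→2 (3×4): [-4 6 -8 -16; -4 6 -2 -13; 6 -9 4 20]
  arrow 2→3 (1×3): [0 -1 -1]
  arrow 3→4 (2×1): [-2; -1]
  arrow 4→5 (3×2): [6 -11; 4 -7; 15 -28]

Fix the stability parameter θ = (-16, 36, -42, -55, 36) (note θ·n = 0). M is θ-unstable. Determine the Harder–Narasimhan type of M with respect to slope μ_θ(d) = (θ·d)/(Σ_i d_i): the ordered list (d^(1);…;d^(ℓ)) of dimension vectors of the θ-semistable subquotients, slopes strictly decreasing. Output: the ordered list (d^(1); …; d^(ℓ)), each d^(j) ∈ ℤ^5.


Via rank(M_{q-1}∘⋯∘M_p): M ≅ I[1,1]^2, I[1,2], I[1,5], I[2,2], I[4,5], I[5,5].
μ_θ-semistable layers: μ^(1)=36; μ^(2)=-16; μ^(3)=-77/4; μ^(4)=-55

((0, 2, 0, 0, 3); (3, 0, 0, 0, 0); (1, 1, 1, 1, 0); (0, 0, 0, 1, 0))


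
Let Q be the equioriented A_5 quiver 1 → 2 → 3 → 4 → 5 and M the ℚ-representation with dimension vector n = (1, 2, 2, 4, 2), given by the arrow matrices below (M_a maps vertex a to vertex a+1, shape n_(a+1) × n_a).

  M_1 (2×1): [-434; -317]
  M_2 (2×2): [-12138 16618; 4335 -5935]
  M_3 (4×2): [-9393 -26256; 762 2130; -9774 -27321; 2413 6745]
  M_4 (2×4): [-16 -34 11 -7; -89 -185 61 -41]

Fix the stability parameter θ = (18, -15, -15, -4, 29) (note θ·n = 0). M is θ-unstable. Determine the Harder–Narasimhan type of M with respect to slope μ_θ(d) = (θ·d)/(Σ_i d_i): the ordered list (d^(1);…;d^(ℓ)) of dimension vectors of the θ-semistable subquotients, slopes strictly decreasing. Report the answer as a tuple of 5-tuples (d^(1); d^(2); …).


Barcode: M ≅ I[1,4], I[2,2], I[3,5], I[4,4], I[4,5]. HN layers by μ_θ (3 steps, strictly decreasing):
  μ^(1)=29; μ^(2)=-4; μ^(3)=-15

((0, 0, 0, 0, 2); (1, 1, 1, 4, 0); (0, 1, 1, 0, 0))


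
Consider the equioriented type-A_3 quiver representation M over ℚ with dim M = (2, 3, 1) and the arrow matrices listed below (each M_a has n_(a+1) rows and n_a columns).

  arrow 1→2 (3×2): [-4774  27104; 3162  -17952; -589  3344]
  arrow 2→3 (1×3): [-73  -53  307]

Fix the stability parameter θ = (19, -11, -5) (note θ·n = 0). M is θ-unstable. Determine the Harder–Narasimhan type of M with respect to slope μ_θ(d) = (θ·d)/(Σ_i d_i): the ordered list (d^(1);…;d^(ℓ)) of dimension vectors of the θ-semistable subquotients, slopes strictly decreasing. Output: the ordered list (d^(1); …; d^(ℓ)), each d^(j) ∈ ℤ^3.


Via rank(M_{q-1}∘⋯∘M_p): M ≅ I[1,1], I[1,3], I[2,2]^2.
μ_θ-semistable layers: μ^(1)=19; μ^(2)=1; μ^(3)=-11

((1, 0, 0); (1, 1, 1); (0, 2, 0))


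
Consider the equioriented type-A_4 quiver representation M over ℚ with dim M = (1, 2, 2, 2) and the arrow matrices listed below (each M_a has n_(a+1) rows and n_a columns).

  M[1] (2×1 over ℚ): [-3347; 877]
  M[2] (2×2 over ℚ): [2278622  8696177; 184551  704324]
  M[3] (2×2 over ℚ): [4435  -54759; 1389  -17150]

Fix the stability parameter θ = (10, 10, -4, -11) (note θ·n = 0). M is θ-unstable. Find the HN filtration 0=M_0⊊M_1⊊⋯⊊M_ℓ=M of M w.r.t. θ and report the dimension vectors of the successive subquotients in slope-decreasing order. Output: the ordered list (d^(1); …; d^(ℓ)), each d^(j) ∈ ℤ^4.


Barcode: M ≅ I[1,4], I[2,4]. HN layers by μ_θ (2 steps, strictly decreasing):
  μ^(1)=5/4; μ^(2)=-5/3

((1, 1, 1, 1); (0, 1, 1, 1))


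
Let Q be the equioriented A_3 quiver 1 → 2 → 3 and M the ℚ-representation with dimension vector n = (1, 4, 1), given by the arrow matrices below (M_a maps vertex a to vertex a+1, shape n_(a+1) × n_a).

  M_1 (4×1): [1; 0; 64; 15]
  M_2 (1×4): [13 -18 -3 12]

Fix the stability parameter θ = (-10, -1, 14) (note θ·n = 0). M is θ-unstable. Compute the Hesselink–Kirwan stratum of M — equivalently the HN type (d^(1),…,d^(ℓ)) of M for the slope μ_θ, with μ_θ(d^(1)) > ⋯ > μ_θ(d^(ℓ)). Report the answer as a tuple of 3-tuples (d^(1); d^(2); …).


Interval decomposition of M: I[1,3], I[2,2]^3.
HN type (ℓ=3): μ^(1)=14; μ^(2)=-1; μ^(3)=-10

((0, 0, 1); (0, 4, 0); (1, 0, 0))


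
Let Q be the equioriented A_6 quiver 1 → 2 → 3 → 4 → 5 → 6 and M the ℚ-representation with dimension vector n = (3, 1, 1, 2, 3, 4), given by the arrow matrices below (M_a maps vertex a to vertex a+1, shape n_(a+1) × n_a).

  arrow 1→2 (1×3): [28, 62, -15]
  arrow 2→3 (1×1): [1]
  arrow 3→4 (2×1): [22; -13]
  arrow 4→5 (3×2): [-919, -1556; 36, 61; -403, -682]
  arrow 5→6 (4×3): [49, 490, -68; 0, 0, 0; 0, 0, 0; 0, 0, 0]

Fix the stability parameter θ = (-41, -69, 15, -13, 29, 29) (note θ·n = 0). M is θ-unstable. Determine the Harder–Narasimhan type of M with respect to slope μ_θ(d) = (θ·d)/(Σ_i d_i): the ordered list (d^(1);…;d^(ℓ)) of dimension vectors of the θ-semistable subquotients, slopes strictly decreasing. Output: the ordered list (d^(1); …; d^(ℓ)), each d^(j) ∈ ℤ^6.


Via rank(M_{q-1}∘⋯∘M_p): M ≅ I[1,1]^2, I[1,5], I[4,6], I[5,5], I[6,6]^3.
μ_θ-semistable layers: μ^(1)=29; μ^(2)=1; μ^(3)=-13; μ^(4)=-41; μ^(5)=-55

((0, 0, 0, 0, 3, 4); (0, 0, 1, 1, 0, 0); (0, 0, 0, 1, 0, 0); (2, 0, 0, 0, 0, 0); (1, 1, 0, 0, 0, 0))


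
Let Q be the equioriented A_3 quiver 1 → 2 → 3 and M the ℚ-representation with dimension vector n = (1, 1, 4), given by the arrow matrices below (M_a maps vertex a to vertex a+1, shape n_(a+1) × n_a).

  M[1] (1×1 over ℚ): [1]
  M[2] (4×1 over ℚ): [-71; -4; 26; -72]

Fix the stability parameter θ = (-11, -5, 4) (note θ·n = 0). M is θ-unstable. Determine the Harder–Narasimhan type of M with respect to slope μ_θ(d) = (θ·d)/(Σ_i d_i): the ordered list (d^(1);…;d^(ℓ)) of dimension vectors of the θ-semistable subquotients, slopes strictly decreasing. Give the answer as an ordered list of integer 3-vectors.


Via rank(M_{q-1}∘⋯∘M_p): M ≅ I[1,3], I[3,3]^3.
μ_θ-semistable layers: μ^(1)=4; μ^(2)=-5; μ^(3)=-11

((0, 0, 4); (0, 1, 0); (1, 0, 0))


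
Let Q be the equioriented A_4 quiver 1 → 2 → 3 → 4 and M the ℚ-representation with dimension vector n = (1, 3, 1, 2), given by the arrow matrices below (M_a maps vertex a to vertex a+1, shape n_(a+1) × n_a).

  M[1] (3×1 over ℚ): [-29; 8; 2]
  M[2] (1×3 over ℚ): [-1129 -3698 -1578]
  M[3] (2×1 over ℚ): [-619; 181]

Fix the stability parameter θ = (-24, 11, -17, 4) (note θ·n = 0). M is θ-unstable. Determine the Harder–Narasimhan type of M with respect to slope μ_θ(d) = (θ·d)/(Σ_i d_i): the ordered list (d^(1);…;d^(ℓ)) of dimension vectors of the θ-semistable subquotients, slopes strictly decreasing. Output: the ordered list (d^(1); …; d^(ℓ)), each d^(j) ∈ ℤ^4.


Interval decomposition of M: I[1,4], I[2,2]^2, I[4,4].
HN type (ℓ=4): μ^(1)=11; μ^(2)=4; μ^(3)=-3; μ^(4)=-24

((0, 2, 0, 0); (0, 0, 0, 2); (0, 1, 1, 0); (1, 0, 0, 0))


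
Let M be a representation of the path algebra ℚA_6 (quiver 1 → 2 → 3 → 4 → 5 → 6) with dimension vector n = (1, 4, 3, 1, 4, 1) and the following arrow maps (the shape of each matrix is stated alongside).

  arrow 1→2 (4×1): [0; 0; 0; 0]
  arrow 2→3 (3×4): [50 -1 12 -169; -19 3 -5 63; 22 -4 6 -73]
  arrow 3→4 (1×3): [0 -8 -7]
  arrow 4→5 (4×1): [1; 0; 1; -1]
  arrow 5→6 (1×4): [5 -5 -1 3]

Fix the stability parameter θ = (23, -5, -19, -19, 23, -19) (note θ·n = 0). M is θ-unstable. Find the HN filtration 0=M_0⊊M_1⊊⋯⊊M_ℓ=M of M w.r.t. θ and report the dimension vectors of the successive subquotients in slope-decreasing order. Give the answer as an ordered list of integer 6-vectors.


Via rank(M_{q-1}∘⋯∘M_p): M ≅ I[1,1], I[2,2], I[2,3]^2, I[2,6], I[5,5]^3.
μ_θ-semistable layers: μ^(1)=23; μ^(2)=2; μ^(3)=-5; μ^(4)=-12; μ^(5)=-43/3

((1, 0, 0, 0, 3, 0); (0, 0, 0, 0, 1, 1); (0, 1, 0, 0, 0, 0); (0, 2, 2, 0, 0, 0); (0, 1, 1, 1, 0, 0))


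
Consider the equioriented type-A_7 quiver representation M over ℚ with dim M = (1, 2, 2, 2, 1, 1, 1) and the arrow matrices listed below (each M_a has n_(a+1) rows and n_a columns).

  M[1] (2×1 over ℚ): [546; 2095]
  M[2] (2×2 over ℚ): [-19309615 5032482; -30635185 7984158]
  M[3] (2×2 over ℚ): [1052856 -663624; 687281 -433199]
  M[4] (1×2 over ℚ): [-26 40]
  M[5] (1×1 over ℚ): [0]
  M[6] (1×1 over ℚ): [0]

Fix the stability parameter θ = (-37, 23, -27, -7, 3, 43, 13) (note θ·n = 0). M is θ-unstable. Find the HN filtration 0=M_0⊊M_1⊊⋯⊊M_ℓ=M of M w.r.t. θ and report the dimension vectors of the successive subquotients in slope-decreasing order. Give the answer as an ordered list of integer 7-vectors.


Barcode: M ≅ I[1,2], I[2,3], I[3,5], I[4,4], I[6,6], I[7,7]. HN layers by μ_θ (8 steps, strictly decreasing):
  μ^(1)=43; μ^(2)=23; μ^(3)=13; μ^(4)=3; μ^(5)=-2; μ^(6)=-7; μ^(7)=-27; μ^(8)=-37

((0, 0, 0, 0, 0, 1, 0); (0, 1, 0, 0, 0, 0, 0); (0, 0, 0, 0, 0, 0, 1); (0, 0, 0, 0, 1, 0, 0); (0, 1, 1, 0, 0, 0, 0); (0, 0, 0, 2, 0, 0, 0); (0, 0, 1, 0, 0, 0, 0); (1, 0, 0, 0, 0, 0, 0))


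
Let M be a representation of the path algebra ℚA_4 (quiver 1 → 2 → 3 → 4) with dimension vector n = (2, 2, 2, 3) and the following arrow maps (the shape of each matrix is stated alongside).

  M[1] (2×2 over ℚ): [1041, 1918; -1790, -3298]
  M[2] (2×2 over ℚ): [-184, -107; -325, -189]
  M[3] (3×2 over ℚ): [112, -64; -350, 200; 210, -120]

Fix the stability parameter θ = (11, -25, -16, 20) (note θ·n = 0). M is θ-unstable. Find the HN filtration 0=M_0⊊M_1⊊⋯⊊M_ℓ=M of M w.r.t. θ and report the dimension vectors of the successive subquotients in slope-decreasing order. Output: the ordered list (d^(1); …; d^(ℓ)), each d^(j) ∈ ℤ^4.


Via rank(M_{q-1}∘⋯∘M_p): M ≅ I[1,3], I[1,4], I[4,4]^2.
μ_θ-semistable layers: μ^(1)=20; μ^(2)=-10

((0, 0, 0, 3); (2, 2, 2, 0))


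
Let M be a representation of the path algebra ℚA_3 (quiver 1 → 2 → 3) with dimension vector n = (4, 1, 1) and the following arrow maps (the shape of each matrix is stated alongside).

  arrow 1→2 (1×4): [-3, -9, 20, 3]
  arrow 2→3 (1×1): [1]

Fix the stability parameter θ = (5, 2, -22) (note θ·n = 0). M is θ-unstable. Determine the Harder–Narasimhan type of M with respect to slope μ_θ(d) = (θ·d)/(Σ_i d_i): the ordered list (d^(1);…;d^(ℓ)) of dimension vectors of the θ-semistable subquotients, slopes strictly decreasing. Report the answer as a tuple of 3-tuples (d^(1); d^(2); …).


Barcode: M ≅ I[1,1]^3, I[1,3]. HN layers by μ_θ (2 steps, strictly decreasing):
  μ^(1)=5; μ^(2)=-5

((3, 0, 0); (1, 1, 1))


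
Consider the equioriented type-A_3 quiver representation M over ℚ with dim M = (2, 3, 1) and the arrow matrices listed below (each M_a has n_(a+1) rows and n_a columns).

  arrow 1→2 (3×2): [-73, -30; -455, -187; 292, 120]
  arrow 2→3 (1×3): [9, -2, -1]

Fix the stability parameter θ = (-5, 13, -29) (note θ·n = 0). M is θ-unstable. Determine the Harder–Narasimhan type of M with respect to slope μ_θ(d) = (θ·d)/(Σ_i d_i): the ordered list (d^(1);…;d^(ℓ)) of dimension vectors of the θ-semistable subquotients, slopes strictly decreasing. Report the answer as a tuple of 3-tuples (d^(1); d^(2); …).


Interval decomposition of M: I[1,2], I[1,3], I[2,2].
HN type (ℓ=3): μ^(1)=13; μ^(2)=-5; μ^(3)=-7

((0, 2, 0); (1, 0, 0); (1, 1, 1))


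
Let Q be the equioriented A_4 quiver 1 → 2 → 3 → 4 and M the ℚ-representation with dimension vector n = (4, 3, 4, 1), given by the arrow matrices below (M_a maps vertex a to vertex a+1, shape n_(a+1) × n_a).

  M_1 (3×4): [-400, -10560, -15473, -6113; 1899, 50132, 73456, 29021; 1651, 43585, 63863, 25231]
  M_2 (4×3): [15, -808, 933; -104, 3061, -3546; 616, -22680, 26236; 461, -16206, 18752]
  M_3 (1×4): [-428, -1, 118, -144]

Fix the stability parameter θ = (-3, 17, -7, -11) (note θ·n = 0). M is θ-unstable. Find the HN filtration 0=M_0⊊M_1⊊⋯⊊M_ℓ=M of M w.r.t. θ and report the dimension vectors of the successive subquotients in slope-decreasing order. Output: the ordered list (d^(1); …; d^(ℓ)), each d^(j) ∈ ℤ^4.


Barcode: M ≅ I[1,1], I[1,3]^2, I[1,4], I[3,3]. HN layers by μ_θ (4 steps, strictly decreasing):
  μ^(1)=5; μ^(2)=-1/3; μ^(3)=-3; μ^(4)=-7

((0, 2, 2, 0); (0, 1, 1, 1); (4, 0, 0, 0); (0, 0, 1, 0))


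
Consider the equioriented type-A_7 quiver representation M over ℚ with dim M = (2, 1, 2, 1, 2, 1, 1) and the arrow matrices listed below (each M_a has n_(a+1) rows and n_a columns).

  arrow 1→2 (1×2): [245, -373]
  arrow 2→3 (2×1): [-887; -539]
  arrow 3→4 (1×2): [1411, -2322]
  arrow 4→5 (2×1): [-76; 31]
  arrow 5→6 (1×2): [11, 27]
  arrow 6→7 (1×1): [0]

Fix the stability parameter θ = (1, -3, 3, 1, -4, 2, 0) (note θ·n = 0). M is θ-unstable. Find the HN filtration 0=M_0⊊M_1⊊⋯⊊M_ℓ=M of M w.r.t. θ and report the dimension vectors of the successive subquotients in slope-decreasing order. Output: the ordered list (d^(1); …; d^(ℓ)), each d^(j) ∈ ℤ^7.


Via rank(M_{q-1}∘⋯∘M_p): M ≅ I[1,1], I[1,6], I[3,3], I[5,5], I[7,7].
μ_θ-semistable layers: μ^(1)=3; μ^(2)=2; μ^(3)=1; μ^(4)=0; μ^(5)=-1; μ^(6)=-4

((0, 0, 1, 0, 0, 0, 0); (0, 0, 0, 0, 0, 1, 0); (1, 0, 0, 0, 0, 0, 0); (0, 0, 1, 1, 1, 0, 1); (1, 1, 0, 0, 0, 0, 0); (0, 0, 0, 0, 1, 0, 0))


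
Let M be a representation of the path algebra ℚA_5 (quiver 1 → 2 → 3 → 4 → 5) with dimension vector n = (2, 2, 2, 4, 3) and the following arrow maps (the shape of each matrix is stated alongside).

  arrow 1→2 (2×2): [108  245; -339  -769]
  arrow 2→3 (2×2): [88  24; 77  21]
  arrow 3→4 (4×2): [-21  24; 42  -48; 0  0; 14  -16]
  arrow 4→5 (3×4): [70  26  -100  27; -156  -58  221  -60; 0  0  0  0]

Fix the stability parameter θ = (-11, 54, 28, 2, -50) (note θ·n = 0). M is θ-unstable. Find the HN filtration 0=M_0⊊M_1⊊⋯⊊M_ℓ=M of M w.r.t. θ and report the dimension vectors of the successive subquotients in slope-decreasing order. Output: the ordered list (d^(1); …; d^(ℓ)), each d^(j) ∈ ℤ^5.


Via rank(M_{q-1}∘⋯∘M_p): M ≅ I[1,2], I[1,3], I[3,4], I[4,4], I[4,5]^2, I[5,5].
μ_θ-semistable layers: μ^(1)=54; μ^(2)=41; μ^(3)=15; μ^(4)=2; μ^(5)=-11; μ^(6)=-24; μ^(7)=-50

((0, 1, 0, 0, 0); (0, 1, 1, 0, 0); (0, 0, 1, 1, 0); (0, 0, 0, 1, 0); (2, 0, 0, 0, 0); (0, 0, 0, 2, 2); (0, 0, 0, 0, 1))
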